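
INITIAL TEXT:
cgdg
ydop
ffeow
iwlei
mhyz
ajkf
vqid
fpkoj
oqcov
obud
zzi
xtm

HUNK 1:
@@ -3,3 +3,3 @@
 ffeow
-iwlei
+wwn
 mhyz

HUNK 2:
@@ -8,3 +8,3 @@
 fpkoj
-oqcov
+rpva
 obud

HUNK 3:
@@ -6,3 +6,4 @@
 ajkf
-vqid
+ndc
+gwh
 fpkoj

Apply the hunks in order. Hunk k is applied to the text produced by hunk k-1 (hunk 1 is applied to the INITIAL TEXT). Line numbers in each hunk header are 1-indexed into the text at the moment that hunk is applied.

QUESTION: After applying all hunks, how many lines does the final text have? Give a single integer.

Hunk 1: at line 3 remove [iwlei] add [wwn] -> 12 lines: cgdg ydop ffeow wwn mhyz ajkf vqid fpkoj oqcov obud zzi xtm
Hunk 2: at line 8 remove [oqcov] add [rpva] -> 12 lines: cgdg ydop ffeow wwn mhyz ajkf vqid fpkoj rpva obud zzi xtm
Hunk 3: at line 6 remove [vqid] add [ndc,gwh] -> 13 lines: cgdg ydop ffeow wwn mhyz ajkf ndc gwh fpkoj rpva obud zzi xtm
Final line count: 13

Answer: 13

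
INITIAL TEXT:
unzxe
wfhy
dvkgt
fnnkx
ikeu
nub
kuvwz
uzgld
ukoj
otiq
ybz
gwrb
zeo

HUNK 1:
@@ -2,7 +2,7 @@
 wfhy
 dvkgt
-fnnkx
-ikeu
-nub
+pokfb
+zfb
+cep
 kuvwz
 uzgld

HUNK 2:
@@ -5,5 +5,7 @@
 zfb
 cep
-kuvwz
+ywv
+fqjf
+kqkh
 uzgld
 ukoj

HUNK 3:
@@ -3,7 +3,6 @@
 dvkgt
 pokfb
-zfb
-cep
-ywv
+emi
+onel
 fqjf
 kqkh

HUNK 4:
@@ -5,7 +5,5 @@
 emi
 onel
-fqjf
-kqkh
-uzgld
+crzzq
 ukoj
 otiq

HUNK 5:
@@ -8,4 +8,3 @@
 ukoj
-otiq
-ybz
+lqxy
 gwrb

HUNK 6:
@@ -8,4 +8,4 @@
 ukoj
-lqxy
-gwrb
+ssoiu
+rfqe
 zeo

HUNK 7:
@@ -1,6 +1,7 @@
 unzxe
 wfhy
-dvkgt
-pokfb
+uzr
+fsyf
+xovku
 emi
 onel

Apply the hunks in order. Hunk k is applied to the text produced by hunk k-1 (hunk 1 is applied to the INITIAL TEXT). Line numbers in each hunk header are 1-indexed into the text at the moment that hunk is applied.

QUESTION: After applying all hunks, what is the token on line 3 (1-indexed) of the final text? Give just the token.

Hunk 1: at line 2 remove [fnnkx,ikeu,nub] add [pokfb,zfb,cep] -> 13 lines: unzxe wfhy dvkgt pokfb zfb cep kuvwz uzgld ukoj otiq ybz gwrb zeo
Hunk 2: at line 5 remove [kuvwz] add [ywv,fqjf,kqkh] -> 15 lines: unzxe wfhy dvkgt pokfb zfb cep ywv fqjf kqkh uzgld ukoj otiq ybz gwrb zeo
Hunk 3: at line 3 remove [zfb,cep,ywv] add [emi,onel] -> 14 lines: unzxe wfhy dvkgt pokfb emi onel fqjf kqkh uzgld ukoj otiq ybz gwrb zeo
Hunk 4: at line 5 remove [fqjf,kqkh,uzgld] add [crzzq] -> 12 lines: unzxe wfhy dvkgt pokfb emi onel crzzq ukoj otiq ybz gwrb zeo
Hunk 5: at line 8 remove [otiq,ybz] add [lqxy] -> 11 lines: unzxe wfhy dvkgt pokfb emi onel crzzq ukoj lqxy gwrb zeo
Hunk 6: at line 8 remove [lqxy,gwrb] add [ssoiu,rfqe] -> 11 lines: unzxe wfhy dvkgt pokfb emi onel crzzq ukoj ssoiu rfqe zeo
Hunk 7: at line 1 remove [dvkgt,pokfb] add [uzr,fsyf,xovku] -> 12 lines: unzxe wfhy uzr fsyf xovku emi onel crzzq ukoj ssoiu rfqe zeo
Final line 3: uzr

Answer: uzr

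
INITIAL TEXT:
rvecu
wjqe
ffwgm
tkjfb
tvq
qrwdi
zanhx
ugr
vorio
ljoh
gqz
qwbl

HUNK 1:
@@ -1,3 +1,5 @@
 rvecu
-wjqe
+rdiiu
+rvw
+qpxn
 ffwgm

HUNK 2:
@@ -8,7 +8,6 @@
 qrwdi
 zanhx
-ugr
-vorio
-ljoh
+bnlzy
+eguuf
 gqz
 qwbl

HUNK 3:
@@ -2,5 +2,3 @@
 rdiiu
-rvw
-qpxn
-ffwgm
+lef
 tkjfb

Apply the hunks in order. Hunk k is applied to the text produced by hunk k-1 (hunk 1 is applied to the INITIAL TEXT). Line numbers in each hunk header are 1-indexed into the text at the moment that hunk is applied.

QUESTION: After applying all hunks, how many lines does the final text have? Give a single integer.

Hunk 1: at line 1 remove [wjqe] add [rdiiu,rvw,qpxn] -> 14 lines: rvecu rdiiu rvw qpxn ffwgm tkjfb tvq qrwdi zanhx ugr vorio ljoh gqz qwbl
Hunk 2: at line 8 remove [ugr,vorio,ljoh] add [bnlzy,eguuf] -> 13 lines: rvecu rdiiu rvw qpxn ffwgm tkjfb tvq qrwdi zanhx bnlzy eguuf gqz qwbl
Hunk 3: at line 2 remove [rvw,qpxn,ffwgm] add [lef] -> 11 lines: rvecu rdiiu lef tkjfb tvq qrwdi zanhx bnlzy eguuf gqz qwbl
Final line count: 11

Answer: 11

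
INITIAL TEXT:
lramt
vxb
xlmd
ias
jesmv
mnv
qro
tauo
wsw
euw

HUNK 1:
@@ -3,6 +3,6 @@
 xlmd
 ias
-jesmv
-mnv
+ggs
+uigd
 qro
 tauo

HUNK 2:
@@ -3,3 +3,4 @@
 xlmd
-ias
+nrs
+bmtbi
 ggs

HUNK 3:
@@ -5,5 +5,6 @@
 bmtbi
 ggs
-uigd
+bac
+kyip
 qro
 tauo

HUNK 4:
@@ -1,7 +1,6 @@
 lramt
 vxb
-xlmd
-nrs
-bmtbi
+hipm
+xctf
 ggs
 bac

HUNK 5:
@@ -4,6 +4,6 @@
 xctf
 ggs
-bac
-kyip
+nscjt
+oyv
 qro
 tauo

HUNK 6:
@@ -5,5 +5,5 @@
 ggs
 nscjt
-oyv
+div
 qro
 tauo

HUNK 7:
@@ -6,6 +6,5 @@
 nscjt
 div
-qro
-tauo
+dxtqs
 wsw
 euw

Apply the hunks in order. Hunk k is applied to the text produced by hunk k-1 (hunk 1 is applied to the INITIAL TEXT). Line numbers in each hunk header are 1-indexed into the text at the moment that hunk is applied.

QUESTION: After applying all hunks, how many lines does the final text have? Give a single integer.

Hunk 1: at line 3 remove [jesmv,mnv] add [ggs,uigd] -> 10 lines: lramt vxb xlmd ias ggs uigd qro tauo wsw euw
Hunk 2: at line 3 remove [ias] add [nrs,bmtbi] -> 11 lines: lramt vxb xlmd nrs bmtbi ggs uigd qro tauo wsw euw
Hunk 3: at line 5 remove [uigd] add [bac,kyip] -> 12 lines: lramt vxb xlmd nrs bmtbi ggs bac kyip qro tauo wsw euw
Hunk 4: at line 1 remove [xlmd,nrs,bmtbi] add [hipm,xctf] -> 11 lines: lramt vxb hipm xctf ggs bac kyip qro tauo wsw euw
Hunk 5: at line 4 remove [bac,kyip] add [nscjt,oyv] -> 11 lines: lramt vxb hipm xctf ggs nscjt oyv qro tauo wsw euw
Hunk 6: at line 5 remove [oyv] add [div] -> 11 lines: lramt vxb hipm xctf ggs nscjt div qro tauo wsw euw
Hunk 7: at line 6 remove [qro,tauo] add [dxtqs] -> 10 lines: lramt vxb hipm xctf ggs nscjt div dxtqs wsw euw
Final line count: 10

Answer: 10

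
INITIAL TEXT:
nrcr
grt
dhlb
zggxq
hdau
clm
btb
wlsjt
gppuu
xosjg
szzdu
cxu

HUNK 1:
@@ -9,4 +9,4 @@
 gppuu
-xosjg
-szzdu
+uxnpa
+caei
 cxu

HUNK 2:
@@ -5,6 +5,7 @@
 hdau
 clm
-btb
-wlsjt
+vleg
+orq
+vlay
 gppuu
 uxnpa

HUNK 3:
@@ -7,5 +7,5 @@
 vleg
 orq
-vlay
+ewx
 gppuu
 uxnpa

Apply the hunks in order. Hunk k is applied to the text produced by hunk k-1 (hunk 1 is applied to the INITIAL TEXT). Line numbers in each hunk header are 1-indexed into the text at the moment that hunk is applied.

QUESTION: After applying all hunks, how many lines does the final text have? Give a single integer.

Hunk 1: at line 9 remove [xosjg,szzdu] add [uxnpa,caei] -> 12 lines: nrcr grt dhlb zggxq hdau clm btb wlsjt gppuu uxnpa caei cxu
Hunk 2: at line 5 remove [btb,wlsjt] add [vleg,orq,vlay] -> 13 lines: nrcr grt dhlb zggxq hdau clm vleg orq vlay gppuu uxnpa caei cxu
Hunk 3: at line 7 remove [vlay] add [ewx] -> 13 lines: nrcr grt dhlb zggxq hdau clm vleg orq ewx gppuu uxnpa caei cxu
Final line count: 13

Answer: 13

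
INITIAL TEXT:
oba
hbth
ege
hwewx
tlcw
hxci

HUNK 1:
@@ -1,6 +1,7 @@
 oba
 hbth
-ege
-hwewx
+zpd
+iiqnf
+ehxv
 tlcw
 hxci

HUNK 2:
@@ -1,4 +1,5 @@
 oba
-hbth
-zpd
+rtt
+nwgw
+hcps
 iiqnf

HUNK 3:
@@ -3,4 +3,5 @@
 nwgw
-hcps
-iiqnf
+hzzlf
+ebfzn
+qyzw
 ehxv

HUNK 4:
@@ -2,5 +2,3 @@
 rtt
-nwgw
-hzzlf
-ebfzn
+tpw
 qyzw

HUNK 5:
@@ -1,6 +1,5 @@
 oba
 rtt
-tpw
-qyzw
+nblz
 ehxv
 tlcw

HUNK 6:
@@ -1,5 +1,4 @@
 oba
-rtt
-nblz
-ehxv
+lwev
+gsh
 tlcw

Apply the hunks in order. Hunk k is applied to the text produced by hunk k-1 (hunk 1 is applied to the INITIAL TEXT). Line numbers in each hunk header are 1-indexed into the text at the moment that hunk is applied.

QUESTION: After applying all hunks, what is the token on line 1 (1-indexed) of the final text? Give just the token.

Hunk 1: at line 1 remove [ege,hwewx] add [zpd,iiqnf,ehxv] -> 7 lines: oba hbth zpd iiqnf ehxv tlcw hxci
Hunk 2: at line 1 remove [hbth,zpd] add [rtt,nwgw,hcps] -> 8 lines: oba rtt nwgw hcps iiqnf ehxv tlcw hxci
Hunk 3: at line 3 remove [hcps,iiqnf] add [hzzlf,ebfzn,qyzw] -> 9 lines: oba rtt nwgw hzzlf ebfzn qyzw ehxv tlcw hxci
Hunk 4: at line 2 remove [nwgw,hzzlf,ebfzn] add [tpw] -> 7 lines: oba rtt tpw qyzw ehxv tlcw hxci
Hunk 5: at line 1 remove [tpw,qyzw] add [nblz] -> 6 lines: oba rtt nblz ehxv tlcw hxci
Hunk 6: at line 1 remove [rtt,nblz,ehxv] add [lwev,gsh] -> 5 lines: oba lwev gsh tlcw hxci
Final line 1: oba

Answer: oba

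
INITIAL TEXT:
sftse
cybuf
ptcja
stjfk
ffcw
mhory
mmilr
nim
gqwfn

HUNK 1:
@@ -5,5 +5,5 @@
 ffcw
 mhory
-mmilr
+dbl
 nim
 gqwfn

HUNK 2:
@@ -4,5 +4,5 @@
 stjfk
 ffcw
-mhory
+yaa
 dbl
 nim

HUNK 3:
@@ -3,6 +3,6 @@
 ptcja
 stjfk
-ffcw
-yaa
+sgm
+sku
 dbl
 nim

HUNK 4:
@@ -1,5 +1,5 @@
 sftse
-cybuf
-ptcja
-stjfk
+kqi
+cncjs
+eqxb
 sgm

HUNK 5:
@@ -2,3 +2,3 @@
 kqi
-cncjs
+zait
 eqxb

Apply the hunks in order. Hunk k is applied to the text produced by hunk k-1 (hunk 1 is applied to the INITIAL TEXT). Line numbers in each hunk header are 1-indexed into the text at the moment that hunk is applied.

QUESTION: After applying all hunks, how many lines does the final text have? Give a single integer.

Answer: 9

Derivation:
Hunk 1: at line 5 remove [mmilr] add [dbl] -> 9 lines: sftse cybuf ptcja stjfk ffcw mhory dbl nim gqwfn
Hunk 2: at line 4 remove [mhory] add [yaa] -> 9 lines: sftse cybuf ptcja stjfk ffcw yaa dbl nim gqwfn
Hunk 3: at line 3 remove [ffcw,yaa] add [sgm,sku] -> 9 lines: sftse cybuf ptcja stjfk sgm sku dbl nim gqwfn
Hunk 4: at line 1 remove [cybuf,ptcja,stjfk] add [kqi,cncjs,eqxb] -> 9 lines: sftse kqi cncjs eqxb sgm sku dbl nim gqwfn
Hunk 5: at line 2 remove [cncjs] add [zait] -> 9 lines: sftse kqi zait eqxb sgm sku dbl nim gqwfn
Final line count: 9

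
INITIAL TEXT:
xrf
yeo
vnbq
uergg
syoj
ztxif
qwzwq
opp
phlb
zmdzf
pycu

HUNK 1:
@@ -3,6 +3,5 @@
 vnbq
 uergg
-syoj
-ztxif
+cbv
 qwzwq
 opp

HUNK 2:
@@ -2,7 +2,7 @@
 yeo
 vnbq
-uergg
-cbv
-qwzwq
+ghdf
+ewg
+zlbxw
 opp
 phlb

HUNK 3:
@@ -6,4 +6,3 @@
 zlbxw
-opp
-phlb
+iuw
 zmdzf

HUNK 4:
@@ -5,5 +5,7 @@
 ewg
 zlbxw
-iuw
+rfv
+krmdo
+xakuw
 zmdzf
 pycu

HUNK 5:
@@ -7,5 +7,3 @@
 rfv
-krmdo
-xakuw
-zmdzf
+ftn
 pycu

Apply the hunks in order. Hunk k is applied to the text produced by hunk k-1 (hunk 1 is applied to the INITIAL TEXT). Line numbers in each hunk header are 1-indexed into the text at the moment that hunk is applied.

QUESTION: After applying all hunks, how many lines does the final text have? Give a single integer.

Answer: 9

Derivation:
Hunk 1: at line 3 remove [syoj,ztxif] add [cbv] -> 10 lines: xrf yeo vnbq uergg cbv qwzwq opp phlb zmdzf pycu
Hunk 2: at line 2 remove [uergg,cbv,qwzwq] add [ghdf,ewg,zlbxw] -> 10 lines: xrf yeo vnbq ghdf ewg zlbxw opp phlb zmdzf pycu
Hunk 3: at line 6 remove [opp,phlb] add [iuw] -> 9 lines: xrf yeo vnbq ghdf ewg zlbxw iuw zmdzf pycu
Hunk 4: at line 5 remove [iuw] add [rfv,krmdo,xakuw] -> 11 lines: xrf yeo vnbq ghdf ewg zlbxw rfv krmdo xakuw zmdzf pycu
Hunk 5: at line 7 remove [krmdo,xakuw,zmdzf] add [ftn] -> 9 lines: xrf yeo vnbq ghdf ewg zlbxw rfv ftn pycu
Final line count: 9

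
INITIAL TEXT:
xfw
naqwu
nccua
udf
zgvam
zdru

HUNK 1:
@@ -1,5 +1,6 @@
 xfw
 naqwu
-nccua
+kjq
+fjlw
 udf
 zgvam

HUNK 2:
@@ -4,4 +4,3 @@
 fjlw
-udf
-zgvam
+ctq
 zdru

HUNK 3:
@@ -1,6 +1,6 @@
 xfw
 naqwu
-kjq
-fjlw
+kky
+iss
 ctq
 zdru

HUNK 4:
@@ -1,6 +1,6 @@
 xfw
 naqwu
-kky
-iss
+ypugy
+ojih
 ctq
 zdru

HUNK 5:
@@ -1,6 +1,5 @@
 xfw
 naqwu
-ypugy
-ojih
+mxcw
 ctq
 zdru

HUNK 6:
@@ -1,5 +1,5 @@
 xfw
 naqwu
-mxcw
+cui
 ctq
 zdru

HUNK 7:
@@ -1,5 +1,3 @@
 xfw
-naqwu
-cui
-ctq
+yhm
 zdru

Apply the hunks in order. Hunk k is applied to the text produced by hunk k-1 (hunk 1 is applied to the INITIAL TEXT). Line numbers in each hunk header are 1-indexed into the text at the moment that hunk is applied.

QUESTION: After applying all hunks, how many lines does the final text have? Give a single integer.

Hunk 1: at line 1 remove [nccua] add [kjq,fjlw] -> 7 lines: xfw naqwu kjq fjlw udf zgvam zdru
Hunk 2: at line 4 remove [udf,zgvam] add [ctq] -> 6 lines: xfw naqwu kjq fjlw ctq zdru
Hunk 3: at line 1 remove [kjq,fjlw] add [kky,iss] -> 6 lines: xfw naqwu kky iss ctq zdru
Hunk 4: at line 1 remove [kky,iss] add [ypugy,ojih] -> 6 lines: xfw naqwu ypugy ojih ctq zdru
Hunk 5: at line 1 remove [ypugy,ojih] add [mxcw] -> 5 lines: xfw naqwu mxcw ctq zdru
Hunk 6: at line 1 remove [mxcw] add [cui] -> 5 lines: xfw naqwu cui ctq zdru
Hunk 7: at line 1 remove [naqwu,cui,ctq] add [yhm] -> 3 lines: xfw yhm zdru
Final line count: 3

Answer: 3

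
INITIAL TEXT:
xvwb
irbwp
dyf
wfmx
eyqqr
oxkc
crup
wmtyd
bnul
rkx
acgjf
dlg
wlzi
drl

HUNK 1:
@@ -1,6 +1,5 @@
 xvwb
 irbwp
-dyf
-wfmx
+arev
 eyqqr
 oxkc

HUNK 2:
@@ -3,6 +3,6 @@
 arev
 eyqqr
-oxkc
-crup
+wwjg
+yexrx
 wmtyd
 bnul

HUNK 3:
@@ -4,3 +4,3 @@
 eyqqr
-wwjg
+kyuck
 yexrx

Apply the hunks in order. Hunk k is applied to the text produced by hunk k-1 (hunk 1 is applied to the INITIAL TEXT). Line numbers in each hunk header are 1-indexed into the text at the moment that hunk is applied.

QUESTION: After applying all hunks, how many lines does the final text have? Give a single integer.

Hunk 1: at line 1 remove [dyf,wfmx] add [arev] -> 13 lines: xvwb irbwp arev eyqqr oxkc crup wmtyd bnul rkx acgjf dlg wlzi drl
Hunk 2: at line 3 remove [oxkc,crup] add [wwjg,yexrx] -> 13 lines: xvwb irbwp arev eyqqr wwjg yexrx wmtyd bnul rkx acgjf dlg wlzi drl
Hunk 3: at line 4 remove [wwjg] add [kyuck] -> 13 lines: xvwb irbwp arev eyqqr kyuck yexrx wmtyd bnul rkx acgjf dlg wlzi drl
Final line count: 13

Answer: 13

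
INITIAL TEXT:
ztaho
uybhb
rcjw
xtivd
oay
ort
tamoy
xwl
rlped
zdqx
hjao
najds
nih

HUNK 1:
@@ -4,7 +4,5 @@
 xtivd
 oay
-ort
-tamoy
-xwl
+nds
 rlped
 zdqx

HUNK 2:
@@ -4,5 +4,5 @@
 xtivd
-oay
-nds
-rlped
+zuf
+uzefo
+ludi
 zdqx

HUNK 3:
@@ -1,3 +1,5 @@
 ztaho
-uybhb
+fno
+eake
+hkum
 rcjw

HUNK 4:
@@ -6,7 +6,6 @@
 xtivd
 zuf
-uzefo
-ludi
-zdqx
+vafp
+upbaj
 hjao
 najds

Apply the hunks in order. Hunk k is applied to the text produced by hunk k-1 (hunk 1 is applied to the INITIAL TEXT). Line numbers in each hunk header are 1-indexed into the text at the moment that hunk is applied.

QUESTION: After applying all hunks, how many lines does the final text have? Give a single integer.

Answer: 12

Derivation:
Hunk 1: at line 4 remove [ort,tamoy,xwl] add [nds] -> 11 lines: ztaho uybhb rcjw xtivd oay nds rlped zdqx hjao najds nih
Hunk 2: at line 4 remove [oay,nds,rlped] add [zuf,uzefo,ludi] -> 11 lines: ztaho uybhb rcjw xtivd zuf uzefo ludi zdqx hjao najds nih
Hunk 3: at line 1 remove [uybhb] add [fno,eake,hkum] -> 13 lines: ztaho fno eake hkum rcjw xtivd zuf uzefo ludi zdqx hjao najds nih
Hunk 4: at line 6 remove [uzefo,ludi,zdqx] add [vafp,upbaj] -> 12 lines: ztaho fno eake hkum rcjw xtivd zuf vafp upbaj hjao najds nih
Final line count: 12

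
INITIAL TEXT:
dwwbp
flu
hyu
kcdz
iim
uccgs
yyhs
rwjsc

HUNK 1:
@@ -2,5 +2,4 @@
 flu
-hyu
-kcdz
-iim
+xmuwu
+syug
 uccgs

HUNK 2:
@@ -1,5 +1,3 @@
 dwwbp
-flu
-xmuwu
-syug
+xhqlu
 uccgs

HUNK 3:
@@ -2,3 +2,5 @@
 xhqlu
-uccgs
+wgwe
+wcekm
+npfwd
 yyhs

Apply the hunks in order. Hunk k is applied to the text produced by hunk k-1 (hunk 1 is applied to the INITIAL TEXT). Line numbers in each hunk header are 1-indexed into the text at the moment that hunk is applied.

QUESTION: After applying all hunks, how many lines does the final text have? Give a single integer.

Hunk 1: at line 2 remove [hyu,kcdz,iim] add [xmuwu,syug] -> 7 lines: dwwbp flu xmuwu syug uccgs yyhs rwjsc
Hunk 2: at line 1 remove [flu,xmuwu,syug] add [xhqlu] -> 5 lines: dwwbp xhqlu uccgs yyhs rwjsc
Hunk 3: at line 2 remove [uccgs] add [wgwe,wcekm,npfwd] -> 7 lines: dwwbp xhqlu wgwe wcekm npfwd yyhs rwjsc
Final line count: 7

Answer: 7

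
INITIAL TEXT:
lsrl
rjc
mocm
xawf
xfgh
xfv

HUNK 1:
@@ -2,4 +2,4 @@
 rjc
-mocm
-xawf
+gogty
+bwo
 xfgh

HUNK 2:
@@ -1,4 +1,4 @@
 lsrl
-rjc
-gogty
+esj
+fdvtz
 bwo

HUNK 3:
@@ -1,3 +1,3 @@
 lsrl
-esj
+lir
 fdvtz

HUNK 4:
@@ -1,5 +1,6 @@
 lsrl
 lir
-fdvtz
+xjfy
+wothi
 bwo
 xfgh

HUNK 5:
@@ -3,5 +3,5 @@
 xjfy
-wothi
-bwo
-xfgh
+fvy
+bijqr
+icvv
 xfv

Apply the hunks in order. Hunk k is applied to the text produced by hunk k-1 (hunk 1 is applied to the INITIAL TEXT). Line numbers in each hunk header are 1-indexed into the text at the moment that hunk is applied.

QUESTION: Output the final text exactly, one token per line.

Answer: lsrl
lir
xjfy
fvy
bijqr
icvv
xfv

Derivation:
Hunk 1: at line 2 remove [mocm,xawf] add [gogty,bwo] -> 6 lines: lsrl rjc gogty bwo xfgh xfv
Hunk 2: at line 1 remove [rjc,gogty] add [esj,fdvtz] -> 6 lines: lsrl esj fdvtz bwo xfgh xfv
Hunk 3: at line 1 remove [esj] add [lir] -> 6 lines: lsrl lir fdvtz bwo xfgh xfv
Hunk 4: at line 1 remove [fdvtz] add [xjfy,wothi] -> 7 lines: lsrl lir xjfy wothi bwo xfgh xfv
Hunk 5: at line 3 remove [wothi,bwo,xfgh] add [fvy,bijqr,icvv] -> 7 lines: lsrl lir xjfy fvy bijqr icvv xfv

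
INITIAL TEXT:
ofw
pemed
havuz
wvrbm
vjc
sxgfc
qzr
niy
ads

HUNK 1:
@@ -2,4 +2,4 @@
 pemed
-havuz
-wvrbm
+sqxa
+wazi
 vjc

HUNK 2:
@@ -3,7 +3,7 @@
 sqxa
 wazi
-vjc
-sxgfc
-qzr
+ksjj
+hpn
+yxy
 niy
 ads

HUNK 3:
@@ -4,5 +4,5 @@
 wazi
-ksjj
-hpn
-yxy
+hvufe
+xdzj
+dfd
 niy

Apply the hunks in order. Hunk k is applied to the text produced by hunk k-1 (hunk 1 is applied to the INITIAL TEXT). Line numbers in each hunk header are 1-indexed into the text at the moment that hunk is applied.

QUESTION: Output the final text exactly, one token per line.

Answer: ofw
pemed
sqxa
wazi
hvufe
xdzj
dfd
niy
ads

Derivation:
Hunk 1: at line 2 remove [havuz,wvrbm] add [sqxa,wazi] -> 9 lines: ofw pemed sqxa wazi vjc sxgfc qzr niy ads
Hunk 2: at line 3 remove [vjc,sxgfc,qzr] add [ksjj,hpn,yxy] -> 9 lines: ofw pemed sqxa wazi ksjj hpn yxy niy ads
Hunk 3: at line 4 remove [ksjj,hpn,yxy] add [hvufe,xdzj,dfd] -> 9 lines: ofw pemed sqxa wazi hvufe xdzj dfd niy ads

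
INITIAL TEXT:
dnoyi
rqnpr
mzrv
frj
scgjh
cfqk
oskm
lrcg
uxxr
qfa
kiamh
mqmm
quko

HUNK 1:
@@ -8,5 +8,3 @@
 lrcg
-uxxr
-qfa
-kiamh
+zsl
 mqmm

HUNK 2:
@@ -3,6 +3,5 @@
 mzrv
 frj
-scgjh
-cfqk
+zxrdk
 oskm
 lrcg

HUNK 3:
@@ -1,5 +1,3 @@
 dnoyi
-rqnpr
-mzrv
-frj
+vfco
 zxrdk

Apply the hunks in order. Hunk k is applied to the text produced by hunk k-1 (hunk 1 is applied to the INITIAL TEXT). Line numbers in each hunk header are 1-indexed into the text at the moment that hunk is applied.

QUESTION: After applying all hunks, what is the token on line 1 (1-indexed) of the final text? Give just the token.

Answer: dnoyi

Derivation:
Hunk 1: at line 8 remove [uxxr,qfa,kiamh] add [zsl] -> 11 lines: dnoyi rqnpr mzrv frj scgjh cfqk oskm lrcg zsl mqmm quko
Hunk 2: at line 3 remove [scgjh,cfqk] add [zxrdk] -> 10 lines: dnoyi rqnpr mzrv frj zxrdk oskm lrcg zsl mqmm quko
Hunk 3: at line 1 remove [rqnpr,mzrv,frj] add [vfco] -> 8 lines: dnoyi vfco zxrdk oskm lrcg zsl mqmm quko
Final line 1: dnoyi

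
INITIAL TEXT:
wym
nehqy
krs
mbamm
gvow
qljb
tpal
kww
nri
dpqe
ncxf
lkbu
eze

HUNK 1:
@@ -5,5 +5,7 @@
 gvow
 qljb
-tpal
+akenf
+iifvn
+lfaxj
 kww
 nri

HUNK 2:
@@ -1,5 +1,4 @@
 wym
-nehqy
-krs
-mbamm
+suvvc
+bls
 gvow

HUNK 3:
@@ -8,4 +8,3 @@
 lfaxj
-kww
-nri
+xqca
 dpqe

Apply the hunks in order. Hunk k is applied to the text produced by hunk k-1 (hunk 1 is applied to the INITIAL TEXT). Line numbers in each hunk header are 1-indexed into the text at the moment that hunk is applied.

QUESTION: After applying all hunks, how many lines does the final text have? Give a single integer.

Answer: 13

Derivation:
Hunk 1: at line 5 remove [tpal] add [akenf,iifvn,lfaxj] -> 15 lines: wym nehqy krs mbamm gvow qljb akenf iifvn lfaxj kww nri dpqe ncxf lkbu eze
Hunk 2: at line 1 remove [nehqy,krs,mbamm] add [suvvc,bls] -> 14 lines: wym suvvc bls gvow qljb akenf iifvn lfaxj kww nri dpqe ncxf lkbu eze
Hunk 3: at line 8 remove [kww,nri] add [xqca] -> 13 lines: wym suvvc bls gvow qljb akenf iifvn lfaxj xqca dpqe ncxf lkbu eze
Final line count: 13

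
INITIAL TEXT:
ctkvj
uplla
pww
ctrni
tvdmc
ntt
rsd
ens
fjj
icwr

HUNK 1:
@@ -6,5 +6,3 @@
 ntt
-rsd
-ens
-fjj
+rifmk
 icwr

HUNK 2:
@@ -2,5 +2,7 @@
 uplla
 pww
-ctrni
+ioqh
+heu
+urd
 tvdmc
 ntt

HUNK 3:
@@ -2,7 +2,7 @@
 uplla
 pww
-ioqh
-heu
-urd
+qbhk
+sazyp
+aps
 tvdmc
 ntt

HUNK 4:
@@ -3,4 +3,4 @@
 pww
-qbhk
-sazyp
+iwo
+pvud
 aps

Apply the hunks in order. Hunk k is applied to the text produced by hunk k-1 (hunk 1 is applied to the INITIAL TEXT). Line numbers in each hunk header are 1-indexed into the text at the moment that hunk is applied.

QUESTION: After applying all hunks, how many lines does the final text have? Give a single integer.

Hunk 1: at line 6 remove [rsd,ens,fjj] add [rifmk] -> 8 lines: ctkvj uplla pww ctrni tvdmc ntt rifmk icwr
Hunk 2: at line 2 remove [ctrni] add [ioqh,heu,urd] -> 10 lines: ctkvj uplla pww ioqh heu urd tvdmc ntt rifmk icwr
Hunk 3: at line 2 remove [ioqh,heu,urd] add [qbhk,sazyp,aps] -> 10 lines: ctkvj uplla pww qbhk sazyp aps tvdmc ntt rifmk icwr
Hunk 4: at line 3 remove [qbhk,sazyp] add [iwo,pvud] -> 10 lines: ctkvj uplla pww iwo pvud aps tvdmc ntt rifmk icwr
Final line count: 10

Answer: 10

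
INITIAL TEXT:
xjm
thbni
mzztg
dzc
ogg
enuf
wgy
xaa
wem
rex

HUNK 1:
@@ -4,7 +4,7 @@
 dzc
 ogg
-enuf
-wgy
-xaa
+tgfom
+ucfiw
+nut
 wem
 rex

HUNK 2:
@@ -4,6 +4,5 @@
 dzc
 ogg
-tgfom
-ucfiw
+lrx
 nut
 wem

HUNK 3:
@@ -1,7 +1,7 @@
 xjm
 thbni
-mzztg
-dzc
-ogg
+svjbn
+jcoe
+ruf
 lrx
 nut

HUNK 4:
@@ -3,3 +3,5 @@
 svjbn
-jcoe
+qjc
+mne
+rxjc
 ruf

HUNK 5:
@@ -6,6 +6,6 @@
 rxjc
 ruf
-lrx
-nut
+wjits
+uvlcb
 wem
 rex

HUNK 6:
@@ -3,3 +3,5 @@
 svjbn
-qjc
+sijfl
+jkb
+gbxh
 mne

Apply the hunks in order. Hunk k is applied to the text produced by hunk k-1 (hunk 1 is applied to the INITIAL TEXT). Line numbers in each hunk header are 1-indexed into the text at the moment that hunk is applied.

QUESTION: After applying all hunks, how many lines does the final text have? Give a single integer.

Answer: 13

Derivation:
Hunk 1: at line 4 remove [enuf,wgy,xaa] add [tgfom,ucfiw,nut] -> 10 lines: xjm thbni mzztg dzc ogg tgfom ucfiw nut wem rex
Hunk 2: at line 4 remove [tgfom,ucfiw] add [lrx] -> 9 lines: xjm thbni mzztg dzc ogg lrx nut wem rex
Hunk 3: at line 1 remove [mzztg,dzc,ogg] add [svjbn,jcoe,ruf] -> 9 lines: xjm thbni svjbn jcoe ruf lrx nut wem rex
Hunk 4: at line 3 remove [jcoe] add [qjc,mne,rxjc] -> 11 lines: xjm thbni svjbn qjc mne rxjc ruf lrx nut wem rex
Hunk 5: at line 6 remove [lrx,nut] add [wjits,uvlcb] -> 11 lines: xjm thbni svjbn qjc mne rxjc ruf wjits uvlcb wem rex
Hunk 6: at line 3 remove [qjc] add [sijfl,jkb,gbxh] -> 13 lines: xjm thbni svjbn sijfl jkb gbxh mne rxjc ruf wjits uvlcb wem rex
Final line count: 13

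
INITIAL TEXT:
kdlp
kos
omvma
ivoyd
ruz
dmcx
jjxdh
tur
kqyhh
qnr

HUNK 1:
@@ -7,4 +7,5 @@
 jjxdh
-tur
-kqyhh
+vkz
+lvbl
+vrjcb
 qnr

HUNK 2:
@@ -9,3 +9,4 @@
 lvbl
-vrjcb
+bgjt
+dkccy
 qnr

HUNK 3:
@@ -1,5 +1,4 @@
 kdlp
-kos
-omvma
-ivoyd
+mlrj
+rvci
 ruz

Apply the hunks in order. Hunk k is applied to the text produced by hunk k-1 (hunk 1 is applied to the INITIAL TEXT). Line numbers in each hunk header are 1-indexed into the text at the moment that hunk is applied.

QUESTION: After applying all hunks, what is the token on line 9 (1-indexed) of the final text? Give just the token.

Answer: bgjt

Derivation:
Hunk 1: at line 7 remove [tur,kqyhh] add [vkz,lvbl,vrjcb] -> 11 lines: kdlp kos omvma ivoyd ruz dmcx jjxdh vkz lvbl vrjcb qnr
Hunk 2: at line 9 remove [vrjcb] add [bgjt,dkccy] -> 12 lines: kdlp kos omvma ivoyd ruz dmcx jjxdh vkz lvbl bgjt dkccy qnr
Hunk 3: at line 1 remove [kos,omvma,ivoyd] add [mlrj,rvci] -> 11 lines: kdlp mlrj rvci ruz dmcx jjxdh vkz lvbl bgjt dkccy qnr
Final line 9: bgjt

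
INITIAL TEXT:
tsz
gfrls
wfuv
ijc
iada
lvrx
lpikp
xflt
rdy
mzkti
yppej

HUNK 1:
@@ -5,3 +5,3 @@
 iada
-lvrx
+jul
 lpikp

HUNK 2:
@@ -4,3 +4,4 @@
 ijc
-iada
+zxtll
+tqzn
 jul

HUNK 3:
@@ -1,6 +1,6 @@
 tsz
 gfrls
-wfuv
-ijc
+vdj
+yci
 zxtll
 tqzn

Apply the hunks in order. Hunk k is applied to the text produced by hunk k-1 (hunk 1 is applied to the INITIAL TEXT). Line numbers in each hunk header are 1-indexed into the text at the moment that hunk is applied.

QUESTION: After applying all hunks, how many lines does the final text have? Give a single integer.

Answer: 12

Derivation:
Hunk 1: at line 5 remove [lvrx] add [jul] -> 11 lines: tsz gfrls wfuv ijc iada jul lpikp xflt rdy mzkti yppej
Hunk 2: at line 4 remove [iada] add [zxtll,tqzn] -> 12 lines: tsz gfrls wfuv ijc zxtll tqzn jul lpikp xflt rdy mzkti yppej
Hunk 3: at line 1 remove [wfuv,ijc] add [vdj,yci] -> 12 lines: tsz gfrls vdj yci zxtll tqzn jul lpikp xflt rdy mzkti yppej
Final line count: 12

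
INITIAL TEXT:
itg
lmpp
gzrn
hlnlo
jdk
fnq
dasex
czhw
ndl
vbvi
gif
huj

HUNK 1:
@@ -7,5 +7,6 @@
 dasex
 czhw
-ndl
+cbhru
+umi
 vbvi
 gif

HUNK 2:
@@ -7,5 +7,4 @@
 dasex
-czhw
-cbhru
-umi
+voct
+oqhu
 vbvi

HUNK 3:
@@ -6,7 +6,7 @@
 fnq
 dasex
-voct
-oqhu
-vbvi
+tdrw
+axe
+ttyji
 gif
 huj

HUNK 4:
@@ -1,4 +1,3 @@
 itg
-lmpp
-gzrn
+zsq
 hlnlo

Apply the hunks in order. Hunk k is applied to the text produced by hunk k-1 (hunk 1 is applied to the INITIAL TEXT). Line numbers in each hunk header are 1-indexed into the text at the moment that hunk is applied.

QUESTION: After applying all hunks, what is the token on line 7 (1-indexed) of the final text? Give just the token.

Hunk 1: at line 7 remove [ndl] add [cbhru,umi] -> 13 lines: itg lmpp gzrn hlnlo jdk fnq dasex czhw cbhru umi vbvi gif huj
Hunk 2: at line 7 remove [czhw,cbhru,umi] add [voct,oqhu] -> 12 lines: itg lmpp gzrn hlnlo jdk fnq dasex voct oqhu vbvi gif huj
Hunk 3: at line 6 remove [voct,oqhu,vbvi] add [tdrw,axe,ttyji] -> 12 lines: itg lmpp gzrn hlnlo jdk fnq dasex tdrw axe ttyji gif huj
Hunk 4: at line 1 remove [lmpp,gzrn] add [zsq] -> 11 lines: itg zsq hlnlo jdk fnq dasex tdrw axe ttyji gif huj
Final line 7: tdrw

Answer: tdrw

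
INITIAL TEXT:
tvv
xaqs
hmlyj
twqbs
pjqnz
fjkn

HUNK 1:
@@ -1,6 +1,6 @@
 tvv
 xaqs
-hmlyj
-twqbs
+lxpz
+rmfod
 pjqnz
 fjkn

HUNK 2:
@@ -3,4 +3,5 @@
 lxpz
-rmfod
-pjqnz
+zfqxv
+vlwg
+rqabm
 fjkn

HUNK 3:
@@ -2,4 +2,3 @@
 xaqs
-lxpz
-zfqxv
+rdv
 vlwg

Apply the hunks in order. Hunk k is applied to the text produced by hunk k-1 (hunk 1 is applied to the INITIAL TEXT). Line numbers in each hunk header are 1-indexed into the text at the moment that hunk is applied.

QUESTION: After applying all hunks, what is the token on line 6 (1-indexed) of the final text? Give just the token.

Answer: fjkn

Derivation:
Hunk 1: at line 1 remove [hmlyj,twqbs] add [lxpz,rmfod] -> 6 lines: tvv xaqs lxpz rmfod pjqnz fjkn
Hunk 2: at line 3 remove [rmfod,pjqnz] add [zfqxv,vlwg,rqabm] -> 7 lines: tvv xaqs lxpz zfqxv vlwg rqabm fjkn
Hunk 3: at line 2 remove [lxpz,zfqxv] add [rdv] -> 6 lines: tvv xaqs rdv vlwg rqabm fjkn
Final line 6: fjkn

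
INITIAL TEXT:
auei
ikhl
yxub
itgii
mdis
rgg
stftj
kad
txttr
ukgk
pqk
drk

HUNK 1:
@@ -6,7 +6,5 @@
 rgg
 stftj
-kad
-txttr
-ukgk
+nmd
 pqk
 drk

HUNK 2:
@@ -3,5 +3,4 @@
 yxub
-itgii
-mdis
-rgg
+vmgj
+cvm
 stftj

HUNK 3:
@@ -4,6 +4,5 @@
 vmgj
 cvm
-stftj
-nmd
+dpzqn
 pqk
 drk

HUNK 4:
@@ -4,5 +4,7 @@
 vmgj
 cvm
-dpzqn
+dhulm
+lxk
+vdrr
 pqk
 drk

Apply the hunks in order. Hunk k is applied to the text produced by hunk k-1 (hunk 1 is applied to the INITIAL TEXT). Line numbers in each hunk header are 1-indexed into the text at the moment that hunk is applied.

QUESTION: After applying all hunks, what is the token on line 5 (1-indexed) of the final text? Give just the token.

Hunk 1: at line 6 remove [kad,txttr,ukgk] add [nmd] -> 10 lines: auei ikhl yxub itgii mdis rgg stftj nmd pqk drk
Hunk 2: at line 3 remove [itgii,mdis,rgg] add [vmgj,cvm] -> 9 lines: auei ikhl yxub vmgj cvm stftj nmd pqk drk
Hunk 3: at line 4 remove [stftj,nmd] add [dpzqn] -> 8 lines: auei ikhl yxub vmgj cvm dpzqn pqk drk
Hunk 4: at line 4 remove [dpzqn] add [dhulm,lxk,vdrr] -> 10 lines: auei ikhl yxub vmgj cvm dhulm lxk vdrr pqk drk
Final line 5: cvm

Answer: cvm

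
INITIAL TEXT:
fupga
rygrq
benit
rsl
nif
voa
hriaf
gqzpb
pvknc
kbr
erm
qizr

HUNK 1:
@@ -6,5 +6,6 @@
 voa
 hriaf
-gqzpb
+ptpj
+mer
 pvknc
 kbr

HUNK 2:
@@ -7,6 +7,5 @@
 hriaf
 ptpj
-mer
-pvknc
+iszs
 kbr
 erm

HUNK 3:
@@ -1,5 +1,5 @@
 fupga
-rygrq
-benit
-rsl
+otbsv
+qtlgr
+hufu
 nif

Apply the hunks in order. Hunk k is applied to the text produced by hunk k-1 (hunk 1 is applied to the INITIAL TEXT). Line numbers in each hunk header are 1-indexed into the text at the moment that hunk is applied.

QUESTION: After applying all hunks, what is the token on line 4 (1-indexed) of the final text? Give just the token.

Answer: hufu

Derivation:
Hunk 1: at line 6 remove [gqzpb] add [ptpj,mer] -> 13 lines: fupga rygrq benit rsl nif voa hriaf ptpj mer pvknc kbr erm qizr
Hunk 2: at line 7 remove [mer,pvknc] add [iszs] -> 12 lines: fupga rygrq benit rsl nif voa hriaf ptpj iszs kbr erm qizr
Hunk 3: at line 1 remove [rygrq,benit,rsl] add [otbsv,qtlgr,hufu] -> 12 lines: fupga otbsv qtlgr hufu nif voa hriaf ptpj iszs kbr erm qizr
Final line 4: hufu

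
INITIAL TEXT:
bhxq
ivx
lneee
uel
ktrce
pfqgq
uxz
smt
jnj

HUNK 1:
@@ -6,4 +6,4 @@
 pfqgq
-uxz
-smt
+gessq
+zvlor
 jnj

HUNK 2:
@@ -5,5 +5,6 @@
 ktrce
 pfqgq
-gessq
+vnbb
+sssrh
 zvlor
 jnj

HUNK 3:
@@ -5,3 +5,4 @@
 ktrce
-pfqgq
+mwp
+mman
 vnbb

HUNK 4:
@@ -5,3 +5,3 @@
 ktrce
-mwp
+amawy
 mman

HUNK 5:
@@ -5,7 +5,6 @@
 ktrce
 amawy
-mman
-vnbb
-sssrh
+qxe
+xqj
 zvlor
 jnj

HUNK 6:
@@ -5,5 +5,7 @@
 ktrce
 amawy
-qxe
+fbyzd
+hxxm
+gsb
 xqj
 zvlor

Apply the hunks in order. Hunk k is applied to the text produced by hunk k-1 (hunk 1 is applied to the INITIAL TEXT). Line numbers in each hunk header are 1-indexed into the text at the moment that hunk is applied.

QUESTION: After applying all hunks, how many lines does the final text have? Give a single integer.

Answer: 12

Derivation:
Hunk 1: at line 6 remove [uxz,smt] add [gessq,zvlor] -> 9 lines: bhxq ivx lneee uel ktrce pfqgq gessq zvlor jnj
Hunk 2: at line 5 remove [gessq] add [vnbb,sssrh] -> 10 lines: bhxq ivx lneee uel ktrce pfqgq vnbb sssrh zvlor jnj
Hunk 3: at line 5 remove [pfqgq] add [mwp,mman] -> 11 lines: bhxq ivx lneee uel ktrce mwp mman vnbb sssrh zvlor jnj
Hunk 4: at line 5 remove [mwp] add [amawy] -> 11 lines: bhxq ivx lneee uel ktrce amawy mman vnbb sssrh zvlor jnj
Hunk 5: at line 5 remove [mman,vnbb,sssrh] add [qxe,xqj] -> 10 lines: bhxq ivx lneee uel ktrce amawy qxe xqj zvlor jnj
Hunk 6: at line 5 remove [qxe] add [fbyzd,hxxm,gsb] -> 12 lines: bhxq ivx lneee uel ktrce amawy fbyzd hxxm gsb xqj zvlor jnj
Final line count: 12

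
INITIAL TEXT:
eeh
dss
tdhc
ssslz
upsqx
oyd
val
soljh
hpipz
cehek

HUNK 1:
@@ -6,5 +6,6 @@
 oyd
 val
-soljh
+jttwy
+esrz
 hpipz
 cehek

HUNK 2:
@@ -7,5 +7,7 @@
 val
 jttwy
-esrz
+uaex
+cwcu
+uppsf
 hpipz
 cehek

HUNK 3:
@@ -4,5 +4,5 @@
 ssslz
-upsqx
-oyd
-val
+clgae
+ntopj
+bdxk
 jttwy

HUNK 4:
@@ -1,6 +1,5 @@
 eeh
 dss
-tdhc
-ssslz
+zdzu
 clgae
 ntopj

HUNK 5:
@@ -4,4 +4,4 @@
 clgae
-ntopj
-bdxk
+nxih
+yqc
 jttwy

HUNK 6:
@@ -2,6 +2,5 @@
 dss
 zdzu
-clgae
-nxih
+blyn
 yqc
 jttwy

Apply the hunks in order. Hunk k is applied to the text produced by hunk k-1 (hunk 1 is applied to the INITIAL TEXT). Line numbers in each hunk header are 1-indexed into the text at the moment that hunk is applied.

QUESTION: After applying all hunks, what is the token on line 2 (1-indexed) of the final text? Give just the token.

Answer: dss

Derivation:
Hunk 1: at line 6 remove [soljh] add [jttwy,esrz] -> 11 lines: eeh dss tdhc ssslz upsqx oyd val jttwy esrz hpipz cehek
Hunk 2: at line 7 remove [esrz] add [uaex,cwcu,uppsf] -> 13 lines: eeh dss tdhc ssslz upsqx oyd val jttwy uaex cwcu uppsf hpipz cehek
Hunk 3: at line 4 remove [upsqx,oyd,val] add [clgae,ntopj,bdxk] -> 13 lines: eeh dss tdhc ssslz clgae ntopj bdxk jttwy uaex cwcu uppsf hpipz cehek
Hunk 4: at line 1 remove [tdhc,ssslz] add [zdzu] -> 12 lines: eeh dss zdzu clgae ntopj bdxk jttwy uaex cwcu uppsf hpipz cehek
Hunk 5: at line 4 remove [ntopj,bdxk] add [nxih,yqc] -> 12 lines: eeh dss zdzu clgae nxih yqc jttwy uaex cwcu uppsf hpipz cehek
Hunk 6: at line 2 remove [clgae,nxih] add [blyn] -> 11 lines: eeh dss zdzu blyn yqc jttwy uaex cwcu uppsf hpipz cehek
Final line 2: dss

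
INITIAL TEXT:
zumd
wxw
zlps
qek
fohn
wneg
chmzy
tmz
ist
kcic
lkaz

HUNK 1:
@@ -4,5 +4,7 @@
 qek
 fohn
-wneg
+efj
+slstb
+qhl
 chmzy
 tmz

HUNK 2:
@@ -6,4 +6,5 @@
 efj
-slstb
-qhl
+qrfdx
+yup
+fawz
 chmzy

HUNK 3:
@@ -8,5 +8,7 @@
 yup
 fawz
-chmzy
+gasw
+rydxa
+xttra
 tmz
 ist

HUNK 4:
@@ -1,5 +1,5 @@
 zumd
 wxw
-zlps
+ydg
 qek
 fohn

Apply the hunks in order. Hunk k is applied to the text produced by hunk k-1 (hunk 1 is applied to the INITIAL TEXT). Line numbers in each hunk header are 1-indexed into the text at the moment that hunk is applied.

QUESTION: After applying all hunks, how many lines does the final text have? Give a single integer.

Answer: 16

Derivation:
Hunk 1: at line 4 remove [wneg] add [efj,slstb,qhl] -> 13 lines: zumd wxw zlps qek fohn efj slstb qhl chmzy tmz ist kcic lkaz
Hunk 2: at line 6 remove [slstb,qhl] add [qrfdx,yup,fawz] -> 14 lines: zumd wxw zlps qek fohn efj qrfdx yup fawz chmzy tmz ist kcic lkaz
Hunk 3: at line 8 remove [chmzy] add [gasw,rydxa,xttra] -> 16 lines: zumd wxw zlps qek fohn efj qrfdx yup fawz gasw rydxa xttra tmz ist kcic lkaz
Hunk 4: at line 1 remove [zlps] add [ydg] -> 16 lines: zumd wxw ydg qek fohn efj qrfdx yup fawz gasw rydxa xttra tmz ist kcic lkaz
Final line count: 16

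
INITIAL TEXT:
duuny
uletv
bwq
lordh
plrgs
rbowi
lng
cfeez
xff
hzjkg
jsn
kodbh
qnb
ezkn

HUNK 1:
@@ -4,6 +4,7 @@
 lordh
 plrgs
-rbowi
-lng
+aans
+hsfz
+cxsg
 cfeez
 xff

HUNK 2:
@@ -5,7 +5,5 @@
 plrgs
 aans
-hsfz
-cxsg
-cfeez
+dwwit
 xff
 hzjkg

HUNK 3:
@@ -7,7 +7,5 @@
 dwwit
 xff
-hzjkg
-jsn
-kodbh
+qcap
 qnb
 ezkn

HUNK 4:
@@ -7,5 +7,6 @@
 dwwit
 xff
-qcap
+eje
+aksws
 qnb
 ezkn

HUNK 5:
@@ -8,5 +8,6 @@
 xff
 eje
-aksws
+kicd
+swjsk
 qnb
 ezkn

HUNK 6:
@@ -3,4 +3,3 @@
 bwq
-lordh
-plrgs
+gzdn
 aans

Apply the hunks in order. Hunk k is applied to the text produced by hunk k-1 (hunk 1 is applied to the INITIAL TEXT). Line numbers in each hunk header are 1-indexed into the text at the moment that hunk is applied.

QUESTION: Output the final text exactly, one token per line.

Answer: duuny
uletv
bwq
gzdn
aans
dwwit
xff
eje
kicd
swjsk
qnb
ezkn

Derivation:
Hunk 1: at line 4 remove [rbowi,lng] add [aans,hsfz,cxsg] -> 15 lines: duuny uletv bwq lordh plrgs aans hsfz cxsg cfeez xff hzjkg jsn kodbh qnb ezkn
Hunk 2: at line 5 remove [hsfz,cxsg,cfeez] add [dwwit] -> 13 lines: duuny uletv bwq lordh plrgs aans dwwit xff hzjkg jsn kodbh qnb ezkn
Hunk 3: at line 7 remove [hzjkg,jsn,kodbh] add [qcap] -> 11 lines: duuny uletv bwq lordh plrgs aans dwwit xff qcap qnb ezkn
Hunk 4: at line 7 remove [qcap] add [eje,aksws] -> 12 lines: duuny uletv bwq lordh plrgs aans dwwit xff eje aksws qnb ezkn
Hunk 5: at line 8 remove [aksws] add [kicd,swjsk] -> 13 lines: duuny uletv bwq lordh plrgs aans dwwit xff eje kicd swjsk qnb ezkn
Hunk 6: at line 3 remove [lordh,plrgs] add [gzdn] -> 12 lines: duuny uletv bwq gzdn aans dwwit xff eje kicd swjsk qnb ezkn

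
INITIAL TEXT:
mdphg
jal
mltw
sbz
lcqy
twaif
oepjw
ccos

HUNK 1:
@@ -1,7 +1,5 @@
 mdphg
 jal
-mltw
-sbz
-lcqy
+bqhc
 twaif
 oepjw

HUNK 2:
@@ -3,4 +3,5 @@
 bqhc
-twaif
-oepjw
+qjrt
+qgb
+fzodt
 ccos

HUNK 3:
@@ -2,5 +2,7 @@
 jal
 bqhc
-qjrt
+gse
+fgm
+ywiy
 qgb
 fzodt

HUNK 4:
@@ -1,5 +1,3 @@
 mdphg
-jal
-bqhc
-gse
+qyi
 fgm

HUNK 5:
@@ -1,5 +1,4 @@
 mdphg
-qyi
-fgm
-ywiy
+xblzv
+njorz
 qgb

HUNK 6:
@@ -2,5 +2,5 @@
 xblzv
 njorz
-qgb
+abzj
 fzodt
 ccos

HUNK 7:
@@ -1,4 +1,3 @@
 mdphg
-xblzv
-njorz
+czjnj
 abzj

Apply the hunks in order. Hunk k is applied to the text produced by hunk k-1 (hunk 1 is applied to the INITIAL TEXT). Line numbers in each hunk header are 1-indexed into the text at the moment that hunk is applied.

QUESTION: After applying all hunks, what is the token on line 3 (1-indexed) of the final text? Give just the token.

Answer: abzj

Derivation:
Hunk 1: at line 1 remove [mltw,sbz,lcqy] add [bqhc] -> 6 lines: mdphg jal bqhc twaif oepjw ccos
Hunk 2: at line 3 remove [twaif,oepjw] add [qjrt,qgb,fzodt] -> 7 lines: mdphg jal bqhc qjrt qgb fzodt ccos
Hunk 3: at line 2 remove [qjrt] add [gse,fgm,ywiy] -> 9 lines: mdphg jal bqhc gse fgm ywiy qgb fzodt ccos
Hunk 4: at line 1 remove [jal,bqhc,gse] add [qyi] -> 7 lines: mdphg qyi fgm ywiy qgb fzodt ccos
Hunk 5: at line 1 remove [qyi,fgm,ywiy] add [xblzv,njorz] -> 6 lines: mdphg xblzv njorz qgb fzodt ccos
Hunk 6: at line 2 remove [qgb] add [abzj] -> 6 lines: mdphg xblzv njorz abzj fzodt ccos
Hunk 7: at line 1 remove [xblzv,njorz] add [czjnj] -> 5 lines: mdphg czjnj abzj fzodt ccos
Final line 3: abzj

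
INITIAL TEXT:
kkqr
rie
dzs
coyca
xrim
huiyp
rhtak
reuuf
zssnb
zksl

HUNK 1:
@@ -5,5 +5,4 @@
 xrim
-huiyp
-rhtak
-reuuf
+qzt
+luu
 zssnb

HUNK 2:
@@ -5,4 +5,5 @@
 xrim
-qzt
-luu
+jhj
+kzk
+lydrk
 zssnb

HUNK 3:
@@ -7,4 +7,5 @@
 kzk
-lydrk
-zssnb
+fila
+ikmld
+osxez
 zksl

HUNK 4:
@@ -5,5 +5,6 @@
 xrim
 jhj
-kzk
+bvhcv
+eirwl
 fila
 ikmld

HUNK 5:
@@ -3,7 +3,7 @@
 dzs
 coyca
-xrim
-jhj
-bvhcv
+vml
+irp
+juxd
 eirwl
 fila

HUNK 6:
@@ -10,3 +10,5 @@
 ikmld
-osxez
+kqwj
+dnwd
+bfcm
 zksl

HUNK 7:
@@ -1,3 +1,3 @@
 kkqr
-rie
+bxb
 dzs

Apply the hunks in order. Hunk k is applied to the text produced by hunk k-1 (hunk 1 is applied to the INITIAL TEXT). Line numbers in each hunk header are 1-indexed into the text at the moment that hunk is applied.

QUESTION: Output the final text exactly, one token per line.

Answer: kkqr
bxb
dzs
coyca
vml
irp
juxd
eirwl
fila
ikmld
kqwj
dnwd
bfcm
zksl

Derivation:
Hunk 1: at line 5 remove [huiyp,rhtak,reuuf] add [qzt,luu] -> 9 lines: kkqr rie dzs coyca xrim qzt luu zssnb zksl
Hunk 2: at line 5 remove [qzt,luu] add [jhj,kzk,lydrk] -> 10 lines: kkqr rie dzs coyca xrim jhj kzk lydrk zssnb zksl
Hunk 3: at line 7 remove [lydrk,zssnb] add [fila,ikmld,osxez] -> 11 lines: kkqr rie dzs coyca xrim jhj kzk fila ikmld osxez zksl
Hunk 4: at line 5 remove [kzk] add [bvhcv,eirwl] -> 12 lines: kkqr rie dzs coyca xrim jhj bvhcv eirwl fila ikmld osxez zksl
Hunk 5: at line 3 remove [xrim,jhj,bvhcv] add [vml,irp,juxd] -> 12 lines: kkqr rie dzs coyca vml irp juxd eirwl fila ikmld osxez zksl
Hunk 6: at line 10 remove [osxez] add [kqwj,dnwd,bfcm] -> 14 lines: kkqr rie dzs coyca vml irp juxd eirwl fila ikmld kqwj dnwd bfcm zksl
Hunk 7: at line 1 remove [rie] add [bxb] -> 14 lines: kkqr bxb dzs coyca vml irp juxd eirwl fila ikmld kqwj dnwd bfcm zksl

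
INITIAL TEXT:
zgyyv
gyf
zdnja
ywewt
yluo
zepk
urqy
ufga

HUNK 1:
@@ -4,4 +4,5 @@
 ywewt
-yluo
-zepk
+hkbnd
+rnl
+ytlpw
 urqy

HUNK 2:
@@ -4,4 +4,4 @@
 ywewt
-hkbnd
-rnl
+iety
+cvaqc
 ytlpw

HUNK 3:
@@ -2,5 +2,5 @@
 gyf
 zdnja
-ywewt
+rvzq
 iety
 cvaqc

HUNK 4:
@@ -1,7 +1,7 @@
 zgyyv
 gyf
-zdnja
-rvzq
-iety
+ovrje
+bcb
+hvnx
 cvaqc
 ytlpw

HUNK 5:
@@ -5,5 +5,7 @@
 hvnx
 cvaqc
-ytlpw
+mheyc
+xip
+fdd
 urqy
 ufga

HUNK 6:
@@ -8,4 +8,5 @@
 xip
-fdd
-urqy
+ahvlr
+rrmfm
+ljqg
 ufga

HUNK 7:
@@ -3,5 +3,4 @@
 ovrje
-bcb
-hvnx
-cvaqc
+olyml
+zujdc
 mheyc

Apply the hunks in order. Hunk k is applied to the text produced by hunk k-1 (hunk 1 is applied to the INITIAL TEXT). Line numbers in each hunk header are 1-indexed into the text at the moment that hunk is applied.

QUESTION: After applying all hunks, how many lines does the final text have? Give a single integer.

Hunk 1: at line 4 remove [yluo,zepk] add [hkbnd,rnl,ytlpw] -> 9 lines: zgyyv gyf zdnja ywewt hkbnd rnl ytlpw urqy ufga
Hunk 2: at line 4 remove [hkbnd,rnl] add [iety,cvaqc] -> 9 lines: zgyyv gyf zdnja ywewt iety cvaqc ytlpw urqy ufga
Hunk 3: at line 2 remove [ywewt] add [rvzq] -> 9 lines: zgyyv gyf zdnja rvzq iety cvaqc ytlpw urqy ufga
Hunk 4: at line 1 remove [zdnja,rvzq,iety] add [ovrje,bcb,hvnx] -> 9 lines: zgyyv gyf ovrje bcb hvnx cvaqc ytlpw urqy ufga
Hunk 5: at line 5 remove [ytlpw] add [mheyc,xip,fdd] -> 11 lines: zgyyv gyf ovrje bcb hvnx cvaqc mheyc xip fdd urqy ufga
Hunk 6: at line 8 remove [fdd,urqy] add [ahvlr,rrmfm,ljqg] -> 12 lines: zgyyv gyf ovrje bcb hvnx cvaqc mheyc xip ahvlr rrmfm ljqg ufga
Hunk 7: at line 3 remove [bcb,hvnx,cvaqc] add [olyml,zujdc] -> 11 lines: zgyyv gyf ovrje olyml zujdc mheyc xip ahvlr rrmfm ljqg ufga
Final line count: 11

Answer: 11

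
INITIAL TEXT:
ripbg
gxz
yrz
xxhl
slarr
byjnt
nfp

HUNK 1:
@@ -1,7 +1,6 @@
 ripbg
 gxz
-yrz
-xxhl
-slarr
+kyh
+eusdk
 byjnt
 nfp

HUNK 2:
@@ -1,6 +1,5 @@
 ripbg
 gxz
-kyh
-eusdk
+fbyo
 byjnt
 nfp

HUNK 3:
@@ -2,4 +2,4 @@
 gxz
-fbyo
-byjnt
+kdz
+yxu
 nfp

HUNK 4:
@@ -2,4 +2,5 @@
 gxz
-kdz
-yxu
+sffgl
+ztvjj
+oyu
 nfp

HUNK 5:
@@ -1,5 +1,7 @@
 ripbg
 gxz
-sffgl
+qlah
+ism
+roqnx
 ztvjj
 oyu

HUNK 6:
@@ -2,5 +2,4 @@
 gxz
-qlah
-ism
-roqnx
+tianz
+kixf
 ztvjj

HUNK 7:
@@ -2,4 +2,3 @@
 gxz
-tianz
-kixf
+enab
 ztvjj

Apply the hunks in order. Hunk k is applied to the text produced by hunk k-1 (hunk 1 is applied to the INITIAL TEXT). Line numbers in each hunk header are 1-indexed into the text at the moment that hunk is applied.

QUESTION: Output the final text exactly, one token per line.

Hunk 1: at line 1 remove [yrz,xxhl,slarr] add [kyh,eusdk] -> 6 lines: ripbg gxz kyh eusdk byjnt nfp
Hunk 2: at line 1 remove [kyh,eusdk] add [fbyo] -> 5 lines: ripbg gxz fbyo byjnt nfp
Hunk 3: at line 2 remove [fbyo,byjnt] add [kdz,yxu] -> 5 lines: ripbg gxz kdz yxu nfp
Hunk 4: at line 2 remove [kdz,yxu] add [sffgl,ztvjj,oyu] -> 6 lines: ripbg gxz sffgl ztvjj oyu nfp
Hunk 5: at line 1 remove [sffgl] add [qlah,ism,roqnx] -> 8 lines: ripbg gxz qlah ism roqnx ztvjj oyu nfp
Hunk 6: at line 2 remove [qlah,ism,roqnx] add [tianz,kixf] -> 7 lines: ripbg gxz tianz kixf ztvjj oyu nfp
Hunk 7: at line 2 remove [tianz,kixf] add [enab] -> 6 lines: ripbg gxz enab ztvjj oyu nfp

Answer: ripbg
gxz
enab
ztvjj
oyu
nfp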